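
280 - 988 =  - 708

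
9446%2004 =1430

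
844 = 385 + 459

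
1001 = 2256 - 1255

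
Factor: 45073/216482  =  137/658=2^( - 1) *7^( - 1)*47^ ( - 1 )*137^1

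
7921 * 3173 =25133333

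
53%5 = 3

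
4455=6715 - 2260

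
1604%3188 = 1604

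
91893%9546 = 5979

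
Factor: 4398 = 2^1*3^1*733^1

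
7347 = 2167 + 5180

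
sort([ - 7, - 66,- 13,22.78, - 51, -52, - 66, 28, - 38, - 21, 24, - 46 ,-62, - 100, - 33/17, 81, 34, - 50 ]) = [ - 100 , - 66, - 66,-62,-52, - 51, - 50, - 46,- 38,- 21, - 13,-7, - 33/17,22.78, 24, 28,34,81] 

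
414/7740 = 23/430 = 0.05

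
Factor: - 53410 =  - 2^1 * 5^1* 7^2 * 109^1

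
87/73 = 87/73 = 1.19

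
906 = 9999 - 9093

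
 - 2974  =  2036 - 5010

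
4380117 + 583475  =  4963592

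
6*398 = 2388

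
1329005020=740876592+588128428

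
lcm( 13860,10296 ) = 360360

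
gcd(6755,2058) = 7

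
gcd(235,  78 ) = 1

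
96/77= 96/77 = 1.25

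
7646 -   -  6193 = 13839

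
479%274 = 205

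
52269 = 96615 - 44346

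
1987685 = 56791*35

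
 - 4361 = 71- 4432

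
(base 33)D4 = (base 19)13f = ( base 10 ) 433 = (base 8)661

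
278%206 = 72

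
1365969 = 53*25773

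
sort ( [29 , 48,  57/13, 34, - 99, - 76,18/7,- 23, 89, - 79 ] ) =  [-99, - 79, - 76, - 23, 18/7, 57/13,29,34, 48, 89 ] 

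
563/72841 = 563/72841 = 0.01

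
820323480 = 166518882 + 653804598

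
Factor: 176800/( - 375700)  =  - 8/17  =  -2^3*17^(-1)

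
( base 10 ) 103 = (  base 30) 3D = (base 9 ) 124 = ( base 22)4f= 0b1100111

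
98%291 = 98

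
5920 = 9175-3255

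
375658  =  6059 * 62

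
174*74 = 12876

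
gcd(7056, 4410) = 882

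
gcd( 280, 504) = 56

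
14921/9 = 1657 + 8/9 = 1657.89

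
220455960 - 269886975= - 49431015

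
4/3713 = 4/3713 = 0.00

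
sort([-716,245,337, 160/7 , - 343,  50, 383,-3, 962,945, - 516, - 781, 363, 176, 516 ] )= [- 781,-716, - 516, - 343 ,-3,160/7, 50,176,245,337,363,383,516 , 945,  962 ]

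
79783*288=22977504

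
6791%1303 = 276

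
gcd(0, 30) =30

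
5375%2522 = 331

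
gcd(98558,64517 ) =1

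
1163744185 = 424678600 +739065585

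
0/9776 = 0= 0.00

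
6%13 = 6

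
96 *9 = 864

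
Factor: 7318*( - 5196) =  - 38024328 = -2^3*3^1*433^1*3659^1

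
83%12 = 11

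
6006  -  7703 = - 1697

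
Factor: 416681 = 269^1*1549^1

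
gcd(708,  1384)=4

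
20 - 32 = - 12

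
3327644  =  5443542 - 2115898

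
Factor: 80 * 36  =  2880 = 2^6 * 3^2*5^1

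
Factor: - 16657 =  - 16657^1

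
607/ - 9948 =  - 1 + 9341/9948  =  - 0.06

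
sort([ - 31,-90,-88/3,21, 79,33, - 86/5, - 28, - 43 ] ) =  [ - 90, - 43, - 31, - 88/3, - 28, - 86/5, 21,33,79]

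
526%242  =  42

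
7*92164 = 645148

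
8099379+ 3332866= 11432245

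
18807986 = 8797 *2138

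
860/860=1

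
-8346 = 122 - 8468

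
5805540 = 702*8270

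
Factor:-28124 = -2^2*  79^1*89^1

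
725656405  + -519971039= 205685366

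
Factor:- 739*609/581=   -3^1*29^1 * 83^( - 1)*739^1 = - 64293/83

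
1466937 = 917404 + 549533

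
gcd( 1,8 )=1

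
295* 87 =25665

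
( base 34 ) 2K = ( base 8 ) 130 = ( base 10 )88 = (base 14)64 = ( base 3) 10021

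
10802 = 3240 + 7562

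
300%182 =118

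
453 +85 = 538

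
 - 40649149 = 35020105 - 75669254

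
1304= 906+398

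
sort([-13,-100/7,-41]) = [ - 41, - 100/7, - 13]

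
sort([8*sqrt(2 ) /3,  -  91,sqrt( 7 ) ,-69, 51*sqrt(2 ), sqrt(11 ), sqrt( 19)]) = [ -91,-69, sqrt( 7 ), sqrt(11 ), 8*sqrt(2)/3,sqrt(19 ), 51*sqrt( 2 )] 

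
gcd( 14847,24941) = 49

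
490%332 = 158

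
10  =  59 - 49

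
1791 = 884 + 907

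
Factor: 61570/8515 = 94/13=2^1 *13^ ( - 1) * 47^1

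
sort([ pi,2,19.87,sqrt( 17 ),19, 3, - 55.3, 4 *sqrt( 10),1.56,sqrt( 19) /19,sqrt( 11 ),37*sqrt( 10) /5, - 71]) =[ - 71, - 55.3,sqrt( 19) /19,1.56 , 2, 3,pi, sqrt( 11),  sqrt(17 ),4* sqrt( 10),19,19.87,37*sqrt(10) /5]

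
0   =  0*221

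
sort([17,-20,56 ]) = [ - 20, 17 , 56 ]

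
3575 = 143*25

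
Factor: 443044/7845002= 221522/3922501 = 2^1 * 7^1*11^( - 1 )*15823^1*356591^(-1 )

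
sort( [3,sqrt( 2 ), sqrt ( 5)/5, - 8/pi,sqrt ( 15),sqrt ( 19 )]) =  [ - 8/pi, sqrt ( 5)/5,sqrt(2), 3,sqrt(15), sqrt (19)]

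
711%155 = 91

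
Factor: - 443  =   - 443^1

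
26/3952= 1/152 = 0.01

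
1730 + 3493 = 5223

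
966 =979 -13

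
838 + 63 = 901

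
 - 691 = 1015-1706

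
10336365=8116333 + 2220032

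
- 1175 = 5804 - 6979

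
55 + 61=116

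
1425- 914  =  511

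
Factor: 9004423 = 19^2*24943^1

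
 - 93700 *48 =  - 4497600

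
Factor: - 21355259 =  - 19^1*1123961^1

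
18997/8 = 18997/8  =  2374.62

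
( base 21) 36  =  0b1000101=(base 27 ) 2f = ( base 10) 69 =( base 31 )27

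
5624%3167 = 2457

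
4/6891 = 4/6891 = 0.00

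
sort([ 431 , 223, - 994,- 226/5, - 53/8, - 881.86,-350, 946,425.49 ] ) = [ - 994, - 881.86, - 350, - 226/5, - 53/8,223,425.49,431, 946 ]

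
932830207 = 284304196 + 648526011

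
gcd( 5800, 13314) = 2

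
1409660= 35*40276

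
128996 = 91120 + 37876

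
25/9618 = 25/9618 = 0.00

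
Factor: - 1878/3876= - 313/646 = -2^( - 1 )*17^( - 1)*19^( - 1)*313^1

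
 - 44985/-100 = 8997/20=449.85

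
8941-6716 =2225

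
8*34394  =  275152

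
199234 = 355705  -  156471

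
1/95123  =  1/95123 =0.00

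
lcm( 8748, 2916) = 8748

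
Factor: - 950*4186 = - 3976700  =  - 2^2*5^2 * 7^1*13^1*19^1*23^1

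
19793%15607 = 4186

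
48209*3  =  144627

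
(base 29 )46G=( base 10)3554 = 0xde2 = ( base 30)3se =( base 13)1805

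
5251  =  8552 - 3301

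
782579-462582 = 319997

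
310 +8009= 8319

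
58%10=8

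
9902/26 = 4951/13 = 380.85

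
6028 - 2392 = 3636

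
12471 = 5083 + 7388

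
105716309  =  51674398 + 54041911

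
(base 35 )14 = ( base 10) 39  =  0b100111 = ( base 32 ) 17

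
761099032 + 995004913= 1756103945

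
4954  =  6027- 1073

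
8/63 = 8/63 = 0.13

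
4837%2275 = 287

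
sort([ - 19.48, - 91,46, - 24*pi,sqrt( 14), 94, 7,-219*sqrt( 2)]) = [ - 219 * sqrt(2), - 91,  -  24*pi, - 19.48, sqrt (14), 7,46 , 94] 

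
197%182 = 15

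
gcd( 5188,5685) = 1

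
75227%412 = 243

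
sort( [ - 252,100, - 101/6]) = [ - 252,-101/6, 100 ]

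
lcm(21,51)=357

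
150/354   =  25/59 = 0.42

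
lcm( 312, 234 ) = 936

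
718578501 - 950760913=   - 232182412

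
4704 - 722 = 3982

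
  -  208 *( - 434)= 90272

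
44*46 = 2024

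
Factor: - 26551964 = -2^2 * 109^1*60899^1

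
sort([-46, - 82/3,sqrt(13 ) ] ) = [ - 46,-82/3,sqrt( 13)]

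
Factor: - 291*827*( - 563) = 135489891   =  3^1*97^1*563^1*827^1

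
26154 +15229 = 41383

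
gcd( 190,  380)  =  190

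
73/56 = 1 + 17/56 = 1.30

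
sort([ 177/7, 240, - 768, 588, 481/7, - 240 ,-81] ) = [ - 768,-240, - 81,  177/7, 481/7, 240,588]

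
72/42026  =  36/21013  =  0.00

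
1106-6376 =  - 5270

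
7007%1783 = 1658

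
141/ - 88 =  - 2 + 35/88  =  - 1.60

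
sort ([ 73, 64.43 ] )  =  [ 64.43,73]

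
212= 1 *212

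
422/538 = 211/269  =  0.78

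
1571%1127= 444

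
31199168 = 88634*352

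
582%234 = 114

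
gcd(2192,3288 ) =1096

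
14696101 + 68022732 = 82718833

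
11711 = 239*49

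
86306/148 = 43153/74 = 583.15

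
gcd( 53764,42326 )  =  2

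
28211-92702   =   - 64491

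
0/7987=0 = 0.00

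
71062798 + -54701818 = 16360980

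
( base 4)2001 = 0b10000001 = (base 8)201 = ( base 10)129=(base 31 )45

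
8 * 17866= 142928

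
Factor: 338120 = 2^3 * 5^1*79^1*107^1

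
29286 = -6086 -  - 35372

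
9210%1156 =1118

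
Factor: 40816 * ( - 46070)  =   - 1880393120 = - 2^5*5^1*17^1*271^1 * 2551^1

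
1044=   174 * 6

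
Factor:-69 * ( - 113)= 7797 = 3^1*23^1*113^1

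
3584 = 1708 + 1876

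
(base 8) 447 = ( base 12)207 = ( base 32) 97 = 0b100100111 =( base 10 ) 295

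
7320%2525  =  2270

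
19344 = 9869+9475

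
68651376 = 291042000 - 222390624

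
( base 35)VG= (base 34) wd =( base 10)1101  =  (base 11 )911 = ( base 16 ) 44d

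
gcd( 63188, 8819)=1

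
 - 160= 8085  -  8245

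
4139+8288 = 12427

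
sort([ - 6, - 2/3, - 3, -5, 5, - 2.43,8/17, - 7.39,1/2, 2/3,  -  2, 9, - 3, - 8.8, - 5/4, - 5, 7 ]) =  [ - 8.8, - 7.39, - 6,  -  5 ,  -  5,- 3, - 3,-2.43, - 2, - 5/4,  -  2/3, 8/17, 1/2,2/3, 5,7  ,  9]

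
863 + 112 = 975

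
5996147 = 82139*73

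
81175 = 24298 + 56877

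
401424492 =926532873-525108381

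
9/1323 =1/147 = 0.01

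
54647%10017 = 4562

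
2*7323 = 14646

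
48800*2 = 97600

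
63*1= 63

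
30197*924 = 27902028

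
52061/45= 1156  +  41/45 =1156.91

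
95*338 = 32110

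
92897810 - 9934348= 82963462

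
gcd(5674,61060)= 2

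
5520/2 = 2760 = 2760.00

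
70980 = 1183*60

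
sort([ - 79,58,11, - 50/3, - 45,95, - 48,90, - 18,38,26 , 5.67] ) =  [-79, - 48, - 45, - 18, - 50/3, 5.67, 11,26 , 38, 58, 90,95] 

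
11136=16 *696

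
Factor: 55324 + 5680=61004 = 2^2*101^1*151^1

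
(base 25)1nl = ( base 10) 1221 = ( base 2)10011000101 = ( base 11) A10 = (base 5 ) 14341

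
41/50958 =41/50958 = 0.00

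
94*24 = 2256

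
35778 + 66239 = 102017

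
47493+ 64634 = 112127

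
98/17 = 5  +  13/17 = 5.76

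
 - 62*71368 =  - 4424816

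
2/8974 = 1/4487  =  0.00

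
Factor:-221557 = -7^1*31^1*1021^1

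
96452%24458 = 23078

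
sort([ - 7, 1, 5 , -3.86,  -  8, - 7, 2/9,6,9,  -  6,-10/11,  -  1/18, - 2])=[-8,-7, - 7, - 6,-3.86 ,-2, - 10/11,- 1/18,2/9, 1,5,6, 9]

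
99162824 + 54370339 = 153533163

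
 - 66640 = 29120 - 95760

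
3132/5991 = 1044/1997 = 0.52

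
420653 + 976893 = 1397546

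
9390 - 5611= 3779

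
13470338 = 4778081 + 8692257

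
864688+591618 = 1456306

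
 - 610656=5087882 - 5698538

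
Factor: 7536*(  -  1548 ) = - 2^6*3^3 * 43^1 * 157^1 = - 11665728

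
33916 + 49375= 83291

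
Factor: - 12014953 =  - 1163^1*10331^1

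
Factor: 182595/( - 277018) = -2^( - 1)*3^1*5^1 * 37^1*421^( - 1 )= - 555/842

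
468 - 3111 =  - 2643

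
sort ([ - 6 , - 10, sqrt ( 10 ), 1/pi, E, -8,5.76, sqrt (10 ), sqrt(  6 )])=[ - 10, - 8,  -  6, 1/pi , sqrt ( 6) , E, sqrt (10),sqrt(10),5.76]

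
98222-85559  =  12663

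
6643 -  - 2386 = 9029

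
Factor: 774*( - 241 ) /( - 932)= 93267/466 = 2^( - 1)  *3^2*43^1*233^ ( - 1)*241^1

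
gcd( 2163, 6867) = 21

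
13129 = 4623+8506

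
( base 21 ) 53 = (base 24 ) 4C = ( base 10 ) 108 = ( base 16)6C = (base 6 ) 300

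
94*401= 37694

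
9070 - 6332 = 2738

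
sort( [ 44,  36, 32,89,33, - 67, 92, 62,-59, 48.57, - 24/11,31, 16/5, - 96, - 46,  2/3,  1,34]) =[ - 96, - 67,-59,-46, - 24/11,2/3,1,16/5,31,32,33, 34,36,44,48.57, 62,89, 92 ]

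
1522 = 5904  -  4382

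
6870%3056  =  758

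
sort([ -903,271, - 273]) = [-903, - 273, 271 ] 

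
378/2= 189 = 189.00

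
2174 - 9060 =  - 6886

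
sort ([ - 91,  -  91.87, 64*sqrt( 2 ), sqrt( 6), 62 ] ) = [ - 91.87, - 91,sqrt( 6), 62 , 64*sqrt( 2) ] 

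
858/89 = 9+57/89  =  9.64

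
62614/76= 823+33/38 = 823.87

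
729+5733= 6462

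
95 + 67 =162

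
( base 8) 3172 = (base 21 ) 3fk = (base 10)1658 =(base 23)332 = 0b11001111010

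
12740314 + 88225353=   100965667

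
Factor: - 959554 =-2^1*479777^1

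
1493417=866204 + 627213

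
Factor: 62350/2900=2^( - 1)*43^1 = 43/2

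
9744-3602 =6142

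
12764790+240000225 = 252765015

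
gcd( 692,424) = 4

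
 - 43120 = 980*( - 44)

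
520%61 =32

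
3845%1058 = 671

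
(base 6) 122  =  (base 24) 22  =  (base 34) 1g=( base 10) 50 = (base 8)62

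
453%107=25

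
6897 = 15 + 6882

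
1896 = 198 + 1698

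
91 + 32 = 123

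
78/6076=39/3038 = 0.01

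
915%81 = 24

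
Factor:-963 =-3^2*107^1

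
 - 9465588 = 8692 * (  -  1089)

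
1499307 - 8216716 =-6717409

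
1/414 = 1/414  =  0.00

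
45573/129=15191/43 = 353.28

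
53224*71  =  3778904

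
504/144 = 7/2 = 3.50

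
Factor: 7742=2^1*7^2*79^1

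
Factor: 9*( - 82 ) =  - 2^1*3^2*41^1  =  - 738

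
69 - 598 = - 529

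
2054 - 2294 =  - 240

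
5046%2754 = 2292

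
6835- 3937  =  2898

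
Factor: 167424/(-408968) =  - 2^6*3^1*7^ ( - 1)*67^ ( - 1 ) = - 192/469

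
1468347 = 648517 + 819830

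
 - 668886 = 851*(-786)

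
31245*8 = 249960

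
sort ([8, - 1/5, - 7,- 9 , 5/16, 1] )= [ - 9, - 7, - 1/5 , 5/16,  1, 8 ]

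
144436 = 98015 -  - 46421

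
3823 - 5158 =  - 1335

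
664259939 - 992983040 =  - 328723101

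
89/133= 89/133 =0.67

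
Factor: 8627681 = 8627681^1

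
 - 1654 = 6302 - 7956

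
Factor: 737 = 11^1  *  67^1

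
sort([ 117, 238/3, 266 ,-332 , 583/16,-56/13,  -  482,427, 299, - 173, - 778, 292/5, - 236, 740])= [ - 778, - 482, - 332, - 236,- 173, - 56/13  ,  583/16, 292/5 , 238/3, 117, 266,299,  427, 740]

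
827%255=62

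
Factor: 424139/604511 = 139^(  -  1)*4349^ ( - 1 )*424139^1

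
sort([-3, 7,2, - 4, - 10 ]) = [ - 10, - 4, - 3, 2, 7]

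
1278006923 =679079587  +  598927336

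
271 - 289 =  - 18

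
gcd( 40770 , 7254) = 18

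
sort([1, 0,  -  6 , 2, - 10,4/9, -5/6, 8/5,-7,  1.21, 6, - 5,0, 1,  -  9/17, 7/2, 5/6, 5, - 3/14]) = [ - 10, - 7, - 6, - 5, - 5/6, - 9/17, - 3/14,0, 0,  4/9, 5/6,1,  1, 1.21,8/5, 2 , 7/2,5, 6 ]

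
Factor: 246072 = 2^3 * 3^1 * 10253^1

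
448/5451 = 448/5451 = 0.08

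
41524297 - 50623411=- 9099114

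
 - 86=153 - 239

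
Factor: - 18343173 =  - 3^1*6114391^1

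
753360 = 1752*430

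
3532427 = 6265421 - 2732994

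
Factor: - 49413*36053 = -1781486889 = - 3^1 * 7^1*13^1*31^1 * 181^1*1163^1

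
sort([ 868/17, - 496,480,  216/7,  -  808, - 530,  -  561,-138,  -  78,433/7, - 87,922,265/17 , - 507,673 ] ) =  [ - 808 , - 561,-530 , - 507, - 496, -138, - 87,-78,265/17,216/7, 868/17, 433/7, 480,  673,  922] 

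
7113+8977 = 16090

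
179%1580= 179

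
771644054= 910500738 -138856684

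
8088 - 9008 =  - 920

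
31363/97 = 31363/97  =  323.33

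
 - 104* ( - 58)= 6032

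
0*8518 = 0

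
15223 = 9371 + 5852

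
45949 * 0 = 0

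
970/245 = 3 +47/49 = 3.96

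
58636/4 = 14659 = 14659.00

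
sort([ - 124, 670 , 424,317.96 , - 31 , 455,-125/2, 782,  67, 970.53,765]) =[ - 124, - 125/2, - 31, 67, 317.96,424,  455, 670,765,782, 970.53 ] 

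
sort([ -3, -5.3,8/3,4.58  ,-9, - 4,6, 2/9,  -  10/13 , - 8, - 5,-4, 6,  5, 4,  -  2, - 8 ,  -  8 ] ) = [ - 9, - 8, - 8, - 8, - 5.3, - 5, - 4,  -  4, - 3, - 2, - 10/13,2/9, 8/3 , 4, 4.58, 5 , 6, 6] 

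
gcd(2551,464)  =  1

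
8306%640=626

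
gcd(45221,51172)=11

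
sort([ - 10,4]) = [ - 10, 4]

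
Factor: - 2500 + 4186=2^1*3^1*281^1 = 1686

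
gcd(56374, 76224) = 794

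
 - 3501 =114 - 3615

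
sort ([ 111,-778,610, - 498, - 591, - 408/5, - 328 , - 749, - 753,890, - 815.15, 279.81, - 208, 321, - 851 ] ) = [ - 851, - 815.15, - 778 , - 753, - 749, - 591, - 498, - 328, - 208, - 408/5, 111 , 279.81, 321,610,890] 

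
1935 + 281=2216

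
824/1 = 824 = 824.00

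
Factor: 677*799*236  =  2^2 *17^1*47^1* 59^1  *  677^1  =  127657828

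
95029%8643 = 8599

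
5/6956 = 5/6956 = 0.00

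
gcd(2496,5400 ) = 24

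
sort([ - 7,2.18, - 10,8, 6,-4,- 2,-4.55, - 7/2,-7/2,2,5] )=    [ - 10, - 7,- 4.55,- 4, - 7/2, - 7/2, - 2,2, 2.18,5 , 6, 8 ] 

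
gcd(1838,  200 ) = 2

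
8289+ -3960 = 4329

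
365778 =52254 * 7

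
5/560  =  1/112= 0.01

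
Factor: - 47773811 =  - 47773811^1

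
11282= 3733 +7549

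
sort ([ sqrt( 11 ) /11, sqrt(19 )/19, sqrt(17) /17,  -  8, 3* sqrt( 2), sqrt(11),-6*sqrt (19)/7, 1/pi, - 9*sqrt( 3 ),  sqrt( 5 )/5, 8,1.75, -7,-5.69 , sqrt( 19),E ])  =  [-9 * sqrt(3), - 8,  -  7 , - 5.69, - 6*sqrt(19) /7, sqrt(19) /19, sqrt(17)/17, sqrt(11 )/11,  1/pi,sqrt (5)/5 , 1.75,E , sqrt(11), 3*sqrt(2 ) , sqrt(19) , 8 ] 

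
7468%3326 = 816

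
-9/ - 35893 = 9/35893  =  0.00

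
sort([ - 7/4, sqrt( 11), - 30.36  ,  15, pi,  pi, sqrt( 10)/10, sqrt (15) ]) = [ - 30.36, - 7/4,  sqrt( 10 ) /10, pi,pi , sqrt(11),  sqrt( 15), 15]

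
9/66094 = 9/66094 = 0.00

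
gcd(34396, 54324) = 4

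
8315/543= 8315/543 = 15.31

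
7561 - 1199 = 6362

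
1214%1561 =1214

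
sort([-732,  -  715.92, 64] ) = [ - 732,  -  715.92, 64] 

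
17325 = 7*2475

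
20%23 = 20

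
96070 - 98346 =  - 2276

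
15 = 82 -67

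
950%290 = 80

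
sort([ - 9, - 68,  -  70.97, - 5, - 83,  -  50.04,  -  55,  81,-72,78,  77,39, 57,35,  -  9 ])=[ - 83, - 72,-70.97, - 68, - 55, - 50.04 ,-9,-9, - 5,35, 39, 57, 77 , 78, 81]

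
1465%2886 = 1465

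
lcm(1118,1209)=103974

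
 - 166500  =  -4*41625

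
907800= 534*1700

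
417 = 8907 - 8490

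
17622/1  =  17622 = 17622.00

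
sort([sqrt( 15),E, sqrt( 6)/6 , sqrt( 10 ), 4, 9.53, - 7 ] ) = [ - 7, sqrt(6 ) /6, E, sqrt(10 ), sqrt(15 ),4, 9.53 ]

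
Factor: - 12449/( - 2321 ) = 59/11 = 11^( - 1)*59^1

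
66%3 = 0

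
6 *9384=56304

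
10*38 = 380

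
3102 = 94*33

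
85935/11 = 85935/11 = 7812.27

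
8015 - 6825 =1190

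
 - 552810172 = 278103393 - 830913565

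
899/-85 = - 11 + 36/85 = - 10.58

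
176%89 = 87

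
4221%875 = 721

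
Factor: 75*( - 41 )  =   - 3075 = - 3^1*5^2 * 41^1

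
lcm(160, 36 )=1440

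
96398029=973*99073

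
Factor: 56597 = 56597^1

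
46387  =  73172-26785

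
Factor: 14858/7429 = 2= 2^1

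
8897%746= 691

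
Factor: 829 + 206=1035 = 3^2*5^1*23^1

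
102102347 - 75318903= 26783444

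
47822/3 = 47822/3  =  15940.67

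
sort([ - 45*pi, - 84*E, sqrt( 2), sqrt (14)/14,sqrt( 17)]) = [ - 84*E, - 45 * pi,  sqrt( 14 )/14,  sqrt( 2 ),sqrt( 17 )] 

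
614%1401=614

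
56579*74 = 4186846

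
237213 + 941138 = 1178351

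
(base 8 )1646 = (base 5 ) 12214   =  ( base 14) 4AA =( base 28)15A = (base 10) 934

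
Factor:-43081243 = -139^1 * 309937^1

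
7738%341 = 236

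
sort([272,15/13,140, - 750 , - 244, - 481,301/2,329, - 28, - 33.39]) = [ - 750, - 481,-244, - 33.39, - 28,  15/13, 140,301/2,272,329]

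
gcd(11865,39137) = 7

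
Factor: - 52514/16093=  - 2^1*19^( - 1)*31^1 = - 62/19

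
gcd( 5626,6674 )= 2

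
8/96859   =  8/96859=0.00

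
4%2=0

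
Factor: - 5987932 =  - 2^2 *37^1*40459^1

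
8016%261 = 186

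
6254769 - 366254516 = -359999747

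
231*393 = 90783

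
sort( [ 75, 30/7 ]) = [ 30/7, 75]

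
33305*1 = 33305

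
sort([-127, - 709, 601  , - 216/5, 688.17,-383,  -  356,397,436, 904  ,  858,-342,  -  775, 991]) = [ - 775, - 709, - 383,  -  356,-342, - 127, - 216/5,397,436, 601, 688.17,858 , 904,991 ]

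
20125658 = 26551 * 758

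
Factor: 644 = 2^2*7^1*23^1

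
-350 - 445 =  - 795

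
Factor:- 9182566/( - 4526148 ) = 4591283/2263074 = 2^( - 1)*3^( - 1 )*11^(-1 )* 17^ (-1)*23^1*2017^ (-1)*199621^1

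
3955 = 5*791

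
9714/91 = 9714/91 = 106.75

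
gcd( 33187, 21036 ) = 1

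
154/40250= 11/2875 = 0.00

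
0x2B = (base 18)27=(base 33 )1A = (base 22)1L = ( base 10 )43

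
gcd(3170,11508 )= 2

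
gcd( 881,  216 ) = 1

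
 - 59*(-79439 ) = 4686901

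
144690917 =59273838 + 85417079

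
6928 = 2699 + 4229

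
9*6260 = 56340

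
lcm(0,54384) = 0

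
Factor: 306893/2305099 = 19^(-1)*121321^( - 1) * 306893^1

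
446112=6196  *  72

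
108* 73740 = 7963920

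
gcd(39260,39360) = 20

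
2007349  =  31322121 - 29314772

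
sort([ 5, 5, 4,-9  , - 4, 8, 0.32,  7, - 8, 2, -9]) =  [ - 9 ,-9, - 8,-4 , 0.32,  2, 4, 5,  5 , 7,8 ]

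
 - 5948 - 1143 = - 7091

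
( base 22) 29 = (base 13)41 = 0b110101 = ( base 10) 53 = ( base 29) 1o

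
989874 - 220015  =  769859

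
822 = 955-133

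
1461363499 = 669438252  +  791925247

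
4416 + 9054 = 13470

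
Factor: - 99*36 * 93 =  - 331452=-  2^2*3^5*11^1*31^1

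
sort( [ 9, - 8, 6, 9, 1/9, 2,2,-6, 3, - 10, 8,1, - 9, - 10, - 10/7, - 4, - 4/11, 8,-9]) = [ - 10, - 10, - 9, - 9, - 8, -6,-4, - 10/7,-4/11, 1/9, 1,2, 2,3 , 6 , 8 , 8, 9, 9]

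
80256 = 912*88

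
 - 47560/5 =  - 9512 = - 9512.00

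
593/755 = 593/755 = 0.79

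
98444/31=98444/31 = 3175.61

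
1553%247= 71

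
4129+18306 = 22435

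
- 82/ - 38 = 41/19 = 2.16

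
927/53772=309/17924 = 0.02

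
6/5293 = 6/5293 = 0.00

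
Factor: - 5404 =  - 2^2 * 7^1*193^1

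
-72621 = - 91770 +19149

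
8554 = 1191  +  7363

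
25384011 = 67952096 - 42568085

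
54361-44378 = 9983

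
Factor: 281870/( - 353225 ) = -2^1*5^(-1) * 199^(-1 )*397^1 = -794/995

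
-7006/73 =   -  7006/73=- 95.97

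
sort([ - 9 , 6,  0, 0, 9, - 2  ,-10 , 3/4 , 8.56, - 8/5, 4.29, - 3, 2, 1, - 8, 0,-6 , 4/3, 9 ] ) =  [ - 10, - 9,-8, - 6, - 3,-2, - 8/5 , 0, 0,0,3/4,1, 4/3, 2,4.29,6,8.56, 9, 9] 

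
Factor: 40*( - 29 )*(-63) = 73080=2^3*3^2*5^1 * 7^1*29^1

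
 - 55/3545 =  - 1 + 698/709 =- 0.02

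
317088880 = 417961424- 100872544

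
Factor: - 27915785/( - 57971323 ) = 5^1 * 17^1*109^(  -  1 ) * 328421^1*531847^(-1)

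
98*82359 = 8071182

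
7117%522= 331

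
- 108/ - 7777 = 108/7777 = 0.01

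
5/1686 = 5/1686 = 0.00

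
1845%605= 30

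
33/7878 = 11/2626 = 0.00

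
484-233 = 251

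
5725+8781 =14506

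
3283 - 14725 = - 11442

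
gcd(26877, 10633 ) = 31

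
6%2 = 0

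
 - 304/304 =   -  1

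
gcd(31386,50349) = 3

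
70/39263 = 10/5609 = 0.00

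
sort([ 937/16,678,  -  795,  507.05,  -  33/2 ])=[ - 795,-33/2,937/16,507.05,678 ] 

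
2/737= 2/737 = 0.00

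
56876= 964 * 59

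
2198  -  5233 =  - 3035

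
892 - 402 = 490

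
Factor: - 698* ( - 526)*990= 363476520 =2^3*3^2*5^1*11^1*263^1*349^1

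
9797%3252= 41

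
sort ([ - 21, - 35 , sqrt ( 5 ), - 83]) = [ - 83,-35, - 21, sqrt(5)]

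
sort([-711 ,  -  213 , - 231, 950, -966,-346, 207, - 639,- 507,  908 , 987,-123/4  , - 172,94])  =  [ - 966,  -  711, - 639, - 507 ,-346,-231, - 213,  -  172, - 123/4,94,207 , 908,950,987]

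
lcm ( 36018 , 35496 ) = 2449224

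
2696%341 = 309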